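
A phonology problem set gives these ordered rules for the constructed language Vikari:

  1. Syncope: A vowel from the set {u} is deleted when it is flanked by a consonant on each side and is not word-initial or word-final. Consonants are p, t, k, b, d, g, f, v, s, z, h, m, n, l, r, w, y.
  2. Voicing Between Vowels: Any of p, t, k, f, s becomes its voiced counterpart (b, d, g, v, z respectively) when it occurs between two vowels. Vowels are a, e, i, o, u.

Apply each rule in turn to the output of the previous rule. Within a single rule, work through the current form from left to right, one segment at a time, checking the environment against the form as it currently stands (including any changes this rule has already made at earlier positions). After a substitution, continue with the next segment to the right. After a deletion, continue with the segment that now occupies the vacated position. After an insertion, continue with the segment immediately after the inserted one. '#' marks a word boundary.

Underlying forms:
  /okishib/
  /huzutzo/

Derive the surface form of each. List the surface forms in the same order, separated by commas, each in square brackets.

[ogishib], [hztzo]

/okishib/:
  1 Syncope: no change — [okishib]
  2 Voicing Between Vowels: [okishib] → [ogishib]
/huzutzo/:
  1 Syncope: [huzutzo] → [hztzo]
  2 Voicing Between Vowels: no change — [hztzo]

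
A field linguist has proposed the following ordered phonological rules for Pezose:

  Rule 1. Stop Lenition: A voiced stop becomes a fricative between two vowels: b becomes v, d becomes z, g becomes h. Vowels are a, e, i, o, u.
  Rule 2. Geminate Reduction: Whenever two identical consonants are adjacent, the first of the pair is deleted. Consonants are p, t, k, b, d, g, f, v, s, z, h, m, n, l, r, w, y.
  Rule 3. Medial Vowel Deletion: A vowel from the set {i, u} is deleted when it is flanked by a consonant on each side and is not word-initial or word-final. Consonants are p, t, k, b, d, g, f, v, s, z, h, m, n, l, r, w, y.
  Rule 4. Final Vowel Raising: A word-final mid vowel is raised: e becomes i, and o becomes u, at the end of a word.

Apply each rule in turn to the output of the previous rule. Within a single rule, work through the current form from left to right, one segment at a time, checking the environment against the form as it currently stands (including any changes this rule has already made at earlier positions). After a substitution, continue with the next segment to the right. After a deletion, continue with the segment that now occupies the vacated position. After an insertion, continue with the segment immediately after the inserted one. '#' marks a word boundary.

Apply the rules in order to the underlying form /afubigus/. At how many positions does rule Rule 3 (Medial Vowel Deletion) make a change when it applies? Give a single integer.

3

Rule 1 Stop Lenition: [afubigus] → [afuvihus]
Rule 2 Geminate Reduction: no change — [afuvihus]
Rule 3 Medial Vowel Deletion: [afuvihus] → [afvhs]
Rule 4 Final Vowel Raising: no change — [afvhs]
Rule Rule 3 changed 3 position(s).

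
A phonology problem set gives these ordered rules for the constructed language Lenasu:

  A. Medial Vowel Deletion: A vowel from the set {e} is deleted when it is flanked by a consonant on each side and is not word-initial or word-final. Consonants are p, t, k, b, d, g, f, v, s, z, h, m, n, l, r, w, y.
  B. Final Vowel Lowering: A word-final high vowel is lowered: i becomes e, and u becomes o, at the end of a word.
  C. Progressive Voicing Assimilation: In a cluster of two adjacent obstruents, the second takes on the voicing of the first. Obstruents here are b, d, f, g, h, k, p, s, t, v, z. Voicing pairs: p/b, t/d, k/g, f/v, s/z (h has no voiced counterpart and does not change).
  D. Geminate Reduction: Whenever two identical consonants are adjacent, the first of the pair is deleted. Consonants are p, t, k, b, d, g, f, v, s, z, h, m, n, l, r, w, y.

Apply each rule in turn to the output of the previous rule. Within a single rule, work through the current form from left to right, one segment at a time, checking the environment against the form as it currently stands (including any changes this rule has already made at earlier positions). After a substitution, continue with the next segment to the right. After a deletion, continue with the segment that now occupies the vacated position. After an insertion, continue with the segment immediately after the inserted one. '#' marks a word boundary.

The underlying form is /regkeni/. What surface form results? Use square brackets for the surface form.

A Medial Vowel Deletion: [regkeni] → [rgkni]
B Final Vowel Lowering: [rgkni] → [rgkne]
C Progressive Voicing Assimilation: [rgkne] → [rggne]
D Geminate Reduction: [rggne] → [rgne]

[rgne]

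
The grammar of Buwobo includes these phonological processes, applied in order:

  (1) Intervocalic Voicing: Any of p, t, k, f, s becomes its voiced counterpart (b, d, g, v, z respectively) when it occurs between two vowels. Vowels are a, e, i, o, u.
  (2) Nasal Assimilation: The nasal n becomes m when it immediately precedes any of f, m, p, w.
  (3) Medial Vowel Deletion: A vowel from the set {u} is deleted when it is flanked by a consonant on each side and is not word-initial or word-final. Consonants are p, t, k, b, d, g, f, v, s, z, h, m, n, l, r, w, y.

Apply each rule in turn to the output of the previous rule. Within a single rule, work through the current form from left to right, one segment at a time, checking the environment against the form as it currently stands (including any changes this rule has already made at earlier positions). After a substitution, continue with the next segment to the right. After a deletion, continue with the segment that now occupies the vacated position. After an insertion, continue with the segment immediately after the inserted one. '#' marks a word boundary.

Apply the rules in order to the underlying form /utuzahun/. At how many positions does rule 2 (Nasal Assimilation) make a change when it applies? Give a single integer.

(1) Intervocalic Voicing: [utuzahun] → [uduzahun]
(2) Nasal Assimilation: no change — [uduzahun]
(3) Medial Vowel Deletion: [uduzahun] → [udzahn]
Rule 2 changed 0 position(s).

0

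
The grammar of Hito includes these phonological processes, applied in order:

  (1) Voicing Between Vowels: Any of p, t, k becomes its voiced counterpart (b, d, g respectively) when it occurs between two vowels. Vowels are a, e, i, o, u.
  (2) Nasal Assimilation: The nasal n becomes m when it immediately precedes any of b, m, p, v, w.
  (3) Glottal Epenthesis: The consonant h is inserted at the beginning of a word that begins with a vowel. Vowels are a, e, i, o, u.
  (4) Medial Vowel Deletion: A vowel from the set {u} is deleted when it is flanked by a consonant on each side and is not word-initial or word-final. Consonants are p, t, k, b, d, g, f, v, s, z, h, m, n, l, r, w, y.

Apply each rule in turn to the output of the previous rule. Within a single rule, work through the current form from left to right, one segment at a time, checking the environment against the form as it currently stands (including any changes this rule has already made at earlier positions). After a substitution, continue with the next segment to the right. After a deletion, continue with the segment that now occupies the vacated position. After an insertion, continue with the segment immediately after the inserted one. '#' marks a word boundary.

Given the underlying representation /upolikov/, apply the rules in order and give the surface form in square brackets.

[hboligov]

(1) Voicing Between Vowels: [upolikov] → [uboligov]
(2) Nasal Assimilation: no change — [uboligov]
(3) Glottal Epenthesis: [uboligov] → [huboligov]
(4) Medial Vowel Deletion: [huboligov] → [hboligov]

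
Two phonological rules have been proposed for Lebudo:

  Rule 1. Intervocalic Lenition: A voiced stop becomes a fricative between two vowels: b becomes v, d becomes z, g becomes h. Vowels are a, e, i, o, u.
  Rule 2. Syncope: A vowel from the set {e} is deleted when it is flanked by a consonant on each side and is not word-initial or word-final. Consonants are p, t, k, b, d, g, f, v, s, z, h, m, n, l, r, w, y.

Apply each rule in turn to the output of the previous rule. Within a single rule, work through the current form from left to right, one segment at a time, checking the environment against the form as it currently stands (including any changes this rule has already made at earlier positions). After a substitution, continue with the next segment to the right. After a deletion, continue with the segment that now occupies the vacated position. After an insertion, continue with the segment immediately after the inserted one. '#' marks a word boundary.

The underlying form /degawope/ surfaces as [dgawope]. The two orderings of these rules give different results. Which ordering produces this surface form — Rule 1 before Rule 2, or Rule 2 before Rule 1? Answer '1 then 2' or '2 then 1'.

Order 1 then 2:
  1 Intervocalic Lenition: [degawope] → [dehawope]
  2 Syncope: [dehawope] → [dhawope]
  result: [dhawope]
Order 2 then 1:
  2 Syncope: [degawope] → [dgawope]
  1 Intervocalic Lenition: no change — [dgawope]
  result: [dgawope]

2 then 1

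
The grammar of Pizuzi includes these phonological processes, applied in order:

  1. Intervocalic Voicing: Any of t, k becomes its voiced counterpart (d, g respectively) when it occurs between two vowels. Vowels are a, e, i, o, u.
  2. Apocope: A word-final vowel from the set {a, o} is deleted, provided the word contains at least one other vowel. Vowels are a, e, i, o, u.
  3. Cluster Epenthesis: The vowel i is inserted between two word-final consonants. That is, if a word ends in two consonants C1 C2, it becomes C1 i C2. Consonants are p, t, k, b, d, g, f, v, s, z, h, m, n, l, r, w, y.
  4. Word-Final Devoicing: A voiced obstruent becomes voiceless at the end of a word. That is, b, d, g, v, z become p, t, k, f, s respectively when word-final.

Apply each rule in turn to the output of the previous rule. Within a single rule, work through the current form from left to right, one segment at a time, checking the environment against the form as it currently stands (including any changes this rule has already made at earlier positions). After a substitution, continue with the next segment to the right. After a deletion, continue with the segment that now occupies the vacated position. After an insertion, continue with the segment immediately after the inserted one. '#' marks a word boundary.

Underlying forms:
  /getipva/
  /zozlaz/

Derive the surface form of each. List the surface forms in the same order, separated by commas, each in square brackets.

[gedipif], [zozlas]

/getipva/:
  1 Intervocalic Voicing: [getipva] → [gedipva]
  2 Apocope: [gedipva] → [gedipv]
  3 Cluster Epenthesis: [gedipv] → [gedipiv]
  4 Word-Final Devoicing: [gedipiv] → [gedipif]
/zozlaz/:
  1 Intervocalic Voicing: no change — [zozlaz]
  2 Apocope: no change — [zozlaz]
  3 Cluster Epenthesis: no change — [zozlaz]
  4 Word-Final Devoicing: [zozlaz] → [zozlas]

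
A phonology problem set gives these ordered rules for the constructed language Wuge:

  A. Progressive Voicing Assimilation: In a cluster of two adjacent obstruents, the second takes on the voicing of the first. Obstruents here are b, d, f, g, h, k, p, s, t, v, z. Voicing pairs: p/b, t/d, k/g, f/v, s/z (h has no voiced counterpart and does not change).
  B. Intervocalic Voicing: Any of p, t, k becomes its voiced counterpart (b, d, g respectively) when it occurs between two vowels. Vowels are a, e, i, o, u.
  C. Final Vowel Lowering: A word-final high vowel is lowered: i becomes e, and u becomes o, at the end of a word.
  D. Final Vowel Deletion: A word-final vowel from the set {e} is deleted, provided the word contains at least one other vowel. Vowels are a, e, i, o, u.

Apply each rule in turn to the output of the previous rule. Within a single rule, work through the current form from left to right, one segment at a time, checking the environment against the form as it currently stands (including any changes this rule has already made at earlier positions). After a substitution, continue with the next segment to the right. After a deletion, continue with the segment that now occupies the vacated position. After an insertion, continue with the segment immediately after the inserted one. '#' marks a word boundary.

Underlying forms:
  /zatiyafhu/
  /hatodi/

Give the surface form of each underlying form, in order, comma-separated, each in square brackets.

/zatiyafhu/:
  A Progressive Voicing Assimilation: no change — [zatiyafhu]
  B Intervocalic Voicing: [zatiyafhu] → [zadiyafhu]
  C Final Vowel Lowering: [zadiyafhu] → [zadiyafho]
  D Final Vowel Deletion: no change — [zadiyafho]
/hatodi/:
  A Progressive Voicing Assimilation: no change — [hatodi]
  B Intervocalic Voicing: [hatodi] → [hadodi]
  C Final Vowel Lowering: [hadodi] → [hadode]
  D Final Vowel Deletion: [hadode] → [hadod]

[zadiyafho], [hadod]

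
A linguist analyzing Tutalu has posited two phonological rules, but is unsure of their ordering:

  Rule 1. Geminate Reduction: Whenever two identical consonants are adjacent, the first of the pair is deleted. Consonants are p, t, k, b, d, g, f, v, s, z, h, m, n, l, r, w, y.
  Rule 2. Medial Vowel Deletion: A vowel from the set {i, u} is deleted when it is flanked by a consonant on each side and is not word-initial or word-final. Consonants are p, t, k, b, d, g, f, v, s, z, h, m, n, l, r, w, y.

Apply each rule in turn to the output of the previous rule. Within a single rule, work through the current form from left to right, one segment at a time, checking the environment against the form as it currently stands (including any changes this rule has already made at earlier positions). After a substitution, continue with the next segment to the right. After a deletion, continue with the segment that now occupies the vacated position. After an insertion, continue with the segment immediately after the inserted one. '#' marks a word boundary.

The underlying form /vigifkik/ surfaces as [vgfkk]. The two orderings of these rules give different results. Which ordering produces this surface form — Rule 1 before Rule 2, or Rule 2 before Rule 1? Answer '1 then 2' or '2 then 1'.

Order 1 then 2:
  1 Geminate Reduction: no change — [vigifkik]
  2 Medial Vowel Deletion: [vigifkik] → [vgfkk]
  result: [vgfkk]
Order 2 then 1:
  2 Medial Vowel Deletion: [vigifkik] → [vgfkk]
  1 Geminate Reduction: [vgfkk] → [vgfk]
  result: [vgfk]

1 then 2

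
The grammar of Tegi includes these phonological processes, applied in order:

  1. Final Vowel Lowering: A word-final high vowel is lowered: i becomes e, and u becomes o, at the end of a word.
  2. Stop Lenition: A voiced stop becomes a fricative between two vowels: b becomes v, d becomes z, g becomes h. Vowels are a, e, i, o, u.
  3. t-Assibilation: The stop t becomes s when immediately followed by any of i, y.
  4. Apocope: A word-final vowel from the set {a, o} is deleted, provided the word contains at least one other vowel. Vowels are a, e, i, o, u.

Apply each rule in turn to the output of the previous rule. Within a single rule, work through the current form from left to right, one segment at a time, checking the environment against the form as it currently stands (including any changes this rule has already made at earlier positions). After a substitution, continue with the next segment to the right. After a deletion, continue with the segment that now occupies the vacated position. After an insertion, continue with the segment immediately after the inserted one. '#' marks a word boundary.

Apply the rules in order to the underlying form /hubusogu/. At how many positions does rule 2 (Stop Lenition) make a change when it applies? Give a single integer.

1 Final Vowel Lowering: [hubusogu] → [hubusogo]
2 Stop Lenition: [hubusogo] → [huvusoho]
3 t-Assibilation: no change — [huvusoho]
4 Apocope: [huvusoho] → [huvusoh]
Rule 2 changed 2 position(s).

2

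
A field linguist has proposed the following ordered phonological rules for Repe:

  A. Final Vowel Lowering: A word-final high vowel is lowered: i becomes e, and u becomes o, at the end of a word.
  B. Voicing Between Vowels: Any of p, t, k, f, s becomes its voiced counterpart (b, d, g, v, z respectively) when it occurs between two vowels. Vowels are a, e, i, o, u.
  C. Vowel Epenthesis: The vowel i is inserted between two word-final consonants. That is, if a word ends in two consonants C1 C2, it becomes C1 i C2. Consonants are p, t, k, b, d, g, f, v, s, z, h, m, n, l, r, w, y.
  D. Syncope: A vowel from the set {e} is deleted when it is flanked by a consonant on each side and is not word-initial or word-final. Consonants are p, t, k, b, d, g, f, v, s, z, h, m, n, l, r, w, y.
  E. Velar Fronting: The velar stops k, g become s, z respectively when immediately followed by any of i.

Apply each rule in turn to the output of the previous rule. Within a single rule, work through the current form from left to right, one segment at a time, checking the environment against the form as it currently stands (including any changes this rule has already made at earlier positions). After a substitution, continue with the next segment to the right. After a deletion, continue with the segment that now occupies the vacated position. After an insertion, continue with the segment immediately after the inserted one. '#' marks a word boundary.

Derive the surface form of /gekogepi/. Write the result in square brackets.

[ggogbe]

A Final Vowel Lowering: [gekogepi] → [gekogepe]
B Voicing Between Vowels: [gekogepe] → [gegogebe]
C Vowel Epenthesis: no change — [gegogebe]
D Syncope: [gegogebe] → [ggogbe]
E Velar Fronting: no change — [ggogbe]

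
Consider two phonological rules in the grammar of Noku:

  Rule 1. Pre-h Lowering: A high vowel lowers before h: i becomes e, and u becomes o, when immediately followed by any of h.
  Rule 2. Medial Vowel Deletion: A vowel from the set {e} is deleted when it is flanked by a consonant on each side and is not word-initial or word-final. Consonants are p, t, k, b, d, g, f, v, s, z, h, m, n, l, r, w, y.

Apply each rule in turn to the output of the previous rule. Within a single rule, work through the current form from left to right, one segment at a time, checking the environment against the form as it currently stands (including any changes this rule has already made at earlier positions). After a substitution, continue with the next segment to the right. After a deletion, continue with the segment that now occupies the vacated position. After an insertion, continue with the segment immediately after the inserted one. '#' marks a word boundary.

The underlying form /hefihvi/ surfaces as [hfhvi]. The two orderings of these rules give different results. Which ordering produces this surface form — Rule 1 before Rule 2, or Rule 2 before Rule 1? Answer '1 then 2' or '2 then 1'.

Order 1 then 2:
  1 Pre-h Lowering: [hefihvi] → [hefehvi]
  2 Medial Vowel Deletion: [hefehvi] → [hfhvi]
  result: [hfhvi]
Order 2 then 1:
  2 Medial Vowel Deletion: [hefihvi] → [hfihvi]
  1 Pre-h Lowering: [hfihvi] → [hfehvi]
  result: [hfehvi]

1 then 2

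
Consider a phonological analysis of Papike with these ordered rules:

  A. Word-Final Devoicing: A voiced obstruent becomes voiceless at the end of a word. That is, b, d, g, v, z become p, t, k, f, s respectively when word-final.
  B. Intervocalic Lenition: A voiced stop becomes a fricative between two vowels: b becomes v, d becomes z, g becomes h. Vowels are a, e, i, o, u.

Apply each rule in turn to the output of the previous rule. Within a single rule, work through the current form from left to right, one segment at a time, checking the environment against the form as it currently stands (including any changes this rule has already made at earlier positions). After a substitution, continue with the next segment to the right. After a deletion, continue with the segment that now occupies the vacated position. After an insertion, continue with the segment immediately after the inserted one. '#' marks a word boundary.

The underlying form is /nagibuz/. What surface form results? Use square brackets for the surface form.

A Word-Final Devoicing: [nagibuz] → [nagibus]
B Intervocalic Lenition: [nagibus] → [nahivus]

[nahivus]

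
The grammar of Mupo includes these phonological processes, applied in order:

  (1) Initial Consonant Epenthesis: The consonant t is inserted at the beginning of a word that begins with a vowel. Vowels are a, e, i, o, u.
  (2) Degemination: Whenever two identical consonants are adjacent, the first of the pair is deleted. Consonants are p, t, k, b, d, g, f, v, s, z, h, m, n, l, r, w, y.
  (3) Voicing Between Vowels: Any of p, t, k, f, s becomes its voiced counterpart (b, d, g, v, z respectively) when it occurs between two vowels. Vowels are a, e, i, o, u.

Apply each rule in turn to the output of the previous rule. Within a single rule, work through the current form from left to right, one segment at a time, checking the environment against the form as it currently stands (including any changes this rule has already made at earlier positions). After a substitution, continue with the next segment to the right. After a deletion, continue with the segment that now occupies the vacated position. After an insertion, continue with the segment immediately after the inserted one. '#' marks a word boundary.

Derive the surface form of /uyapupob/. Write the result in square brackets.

[tuyabubob]

(1) Initial Consonant Epenthesis: [uyapupob] → [tuyapupob]
(2) Degemination: no change — [tuyapupob]
(3) Voicing Between Vowels: [tuyapupob] → [tuyabubob]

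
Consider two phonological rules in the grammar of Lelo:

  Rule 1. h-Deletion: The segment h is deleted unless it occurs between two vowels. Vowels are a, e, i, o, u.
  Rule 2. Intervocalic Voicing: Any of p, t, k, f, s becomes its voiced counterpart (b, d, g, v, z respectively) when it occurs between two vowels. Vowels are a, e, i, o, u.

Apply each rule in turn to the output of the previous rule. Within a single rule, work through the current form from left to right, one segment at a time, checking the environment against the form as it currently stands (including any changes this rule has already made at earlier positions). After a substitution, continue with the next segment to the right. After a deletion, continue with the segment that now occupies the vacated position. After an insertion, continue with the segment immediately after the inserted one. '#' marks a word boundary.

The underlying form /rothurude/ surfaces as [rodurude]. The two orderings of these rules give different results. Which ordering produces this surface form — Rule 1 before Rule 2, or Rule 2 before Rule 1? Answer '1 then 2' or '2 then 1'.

1 then 2

Order 1 then 2:
  1 h-Deletion: [rothurude] → [roturude]
  2 Intervocalic Voicing: [roturude] → [rodurude]
  result: [rodurude]
Order 2 then 1:
  2 Intervocalic Voicing: no change — [rothurude]
  1 h-Deletion: [rothurude] → [roturude]
  result: [roturude]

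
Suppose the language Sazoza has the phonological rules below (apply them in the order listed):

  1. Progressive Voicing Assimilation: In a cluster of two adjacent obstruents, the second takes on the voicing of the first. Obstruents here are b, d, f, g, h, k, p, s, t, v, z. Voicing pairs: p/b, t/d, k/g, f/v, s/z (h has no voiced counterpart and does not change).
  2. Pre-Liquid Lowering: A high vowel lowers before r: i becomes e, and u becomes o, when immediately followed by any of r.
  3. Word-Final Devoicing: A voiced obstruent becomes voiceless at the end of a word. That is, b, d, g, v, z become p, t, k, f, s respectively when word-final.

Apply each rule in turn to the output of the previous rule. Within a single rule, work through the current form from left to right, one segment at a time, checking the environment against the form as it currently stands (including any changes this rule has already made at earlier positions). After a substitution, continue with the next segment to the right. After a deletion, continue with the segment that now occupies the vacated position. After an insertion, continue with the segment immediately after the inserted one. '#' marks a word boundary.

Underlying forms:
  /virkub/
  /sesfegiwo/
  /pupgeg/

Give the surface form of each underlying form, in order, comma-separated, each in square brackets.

/virkub/:
  1 Progressive Voicing Assimilation: no change — [virkub]
  2 Pre-Liquid Lowering: [virkub] → [verkub]
  3 Word-Final Devoicing: [verkub] → [verkup]
/sesfegiwo/:
  1 Progressive Voicing Assimilation: no change — [sesfegiwo]
  2 Pre-Liquid Lowering: no change — [sesfegiwo]
  3 Word-Final Devoicing: no change — [sesfegiwo]
/pupgeg/:
  1 Progressive Voicing Assimilation: [pupgeg] → [pupkeg]
  2 Pre-Liquid Lowering: no change — [pupkeg]
  3 Word-Final Devoicing: [pupkeg] → [pupkek]

[verkup], [sesfegiwo], [pupkek]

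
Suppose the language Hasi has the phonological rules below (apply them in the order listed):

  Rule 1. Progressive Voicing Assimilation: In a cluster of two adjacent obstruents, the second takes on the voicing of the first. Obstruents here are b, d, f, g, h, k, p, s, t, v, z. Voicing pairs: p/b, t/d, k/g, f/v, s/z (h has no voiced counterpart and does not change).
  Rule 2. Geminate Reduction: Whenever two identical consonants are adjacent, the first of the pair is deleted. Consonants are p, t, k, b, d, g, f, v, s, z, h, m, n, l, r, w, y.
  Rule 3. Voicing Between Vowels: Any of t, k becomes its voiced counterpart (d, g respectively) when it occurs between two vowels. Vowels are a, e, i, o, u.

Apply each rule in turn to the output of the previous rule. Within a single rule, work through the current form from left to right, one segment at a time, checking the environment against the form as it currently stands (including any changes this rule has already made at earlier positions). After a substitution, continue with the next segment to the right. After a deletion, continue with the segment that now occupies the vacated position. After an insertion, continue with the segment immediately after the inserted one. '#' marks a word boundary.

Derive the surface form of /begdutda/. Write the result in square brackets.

Rule 1 Progressive Voicing Assimilation: [begdutda] → [begdutta]
Rule 2 Geminate Reduction: [begdutta] → [begduta]
Rule 3 Voicing Between Vowels: [begduta] → [begduda]

[begduda]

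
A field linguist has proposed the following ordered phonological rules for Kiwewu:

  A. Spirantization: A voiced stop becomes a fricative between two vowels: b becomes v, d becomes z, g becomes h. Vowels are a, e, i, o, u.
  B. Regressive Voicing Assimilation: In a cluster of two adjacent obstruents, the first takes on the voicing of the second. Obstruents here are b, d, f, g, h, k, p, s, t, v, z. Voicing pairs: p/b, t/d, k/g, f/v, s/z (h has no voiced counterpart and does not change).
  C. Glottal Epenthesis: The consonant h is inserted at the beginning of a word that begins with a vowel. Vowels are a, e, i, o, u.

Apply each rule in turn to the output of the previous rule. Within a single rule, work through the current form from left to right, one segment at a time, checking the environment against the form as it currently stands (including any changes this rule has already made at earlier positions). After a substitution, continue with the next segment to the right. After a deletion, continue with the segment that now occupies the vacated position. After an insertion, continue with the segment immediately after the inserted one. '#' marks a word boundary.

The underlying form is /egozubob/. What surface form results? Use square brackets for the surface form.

[hehozuvob]

A Spirantization: [egozubob] → [ehozuvob]
B Regressive Voicing Assimilation: no change — [ehozuvob]
C Glottal Epenthesis: [ehozuvob] → [hehozuvob]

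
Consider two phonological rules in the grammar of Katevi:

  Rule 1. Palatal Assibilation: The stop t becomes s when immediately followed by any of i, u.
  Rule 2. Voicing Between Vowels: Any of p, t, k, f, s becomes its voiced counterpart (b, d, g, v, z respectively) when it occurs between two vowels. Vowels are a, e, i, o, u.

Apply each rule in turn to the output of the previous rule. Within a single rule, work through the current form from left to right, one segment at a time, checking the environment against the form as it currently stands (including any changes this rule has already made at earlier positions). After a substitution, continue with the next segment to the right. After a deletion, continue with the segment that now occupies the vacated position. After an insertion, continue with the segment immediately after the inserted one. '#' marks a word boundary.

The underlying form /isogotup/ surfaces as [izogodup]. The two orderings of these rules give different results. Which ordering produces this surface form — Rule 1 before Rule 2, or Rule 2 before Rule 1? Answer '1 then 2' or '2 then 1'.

Order 1 then 2:
  1 Palatal Assibilation: [isogotup] → [isogosup]
  2 Voicing Between Vowels: [isogosup] → [izogozup]
  result: [izogozup]
Order 2 then 1:
  2 Voicing Between Vowels: [isogotup] → [izogodup]
  1 Palatal Assibilation: no change — [izogodup]
  result: [izogodup]

2 then 1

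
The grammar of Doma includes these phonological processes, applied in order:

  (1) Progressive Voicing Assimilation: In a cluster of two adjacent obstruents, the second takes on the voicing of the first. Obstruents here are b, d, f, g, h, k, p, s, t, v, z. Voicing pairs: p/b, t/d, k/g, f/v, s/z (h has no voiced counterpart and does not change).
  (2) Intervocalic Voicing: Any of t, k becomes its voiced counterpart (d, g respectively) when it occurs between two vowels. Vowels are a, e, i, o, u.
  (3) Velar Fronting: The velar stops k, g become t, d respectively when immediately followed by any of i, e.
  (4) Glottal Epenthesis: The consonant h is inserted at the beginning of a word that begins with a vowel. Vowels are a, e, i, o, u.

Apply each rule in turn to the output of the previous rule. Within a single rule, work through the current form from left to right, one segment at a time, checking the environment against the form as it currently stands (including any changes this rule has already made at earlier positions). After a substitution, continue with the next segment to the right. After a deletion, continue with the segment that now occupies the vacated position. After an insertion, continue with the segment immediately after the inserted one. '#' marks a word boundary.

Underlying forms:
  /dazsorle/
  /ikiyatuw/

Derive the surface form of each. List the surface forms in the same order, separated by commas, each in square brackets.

/dazsorle/:
  (1) Progressive Voicing Assimilation: [dazsorle] → [dazzorle]
  (2) Intervocalic Voicing: no change — [dazzorle]
  (3) Velar Fronting: no change — [dazzorle]
  (4) Glottal Epenthesis: no change — [dazzorle]
/ikiyatuw/:
  (1) Progressive Voicing Assimilation: no change — [ikiyatuw]
  (2) Intervocalic Voicing: [ikiyatuw] → [igiyaduw]
  (3) Velar Fronting: [igiyaduw] → [idiyaduw]
  (4) Glottal Epenthesis: [idiyaduw] → [hidiyaduw]

[dazzorle], [hidiyaduw]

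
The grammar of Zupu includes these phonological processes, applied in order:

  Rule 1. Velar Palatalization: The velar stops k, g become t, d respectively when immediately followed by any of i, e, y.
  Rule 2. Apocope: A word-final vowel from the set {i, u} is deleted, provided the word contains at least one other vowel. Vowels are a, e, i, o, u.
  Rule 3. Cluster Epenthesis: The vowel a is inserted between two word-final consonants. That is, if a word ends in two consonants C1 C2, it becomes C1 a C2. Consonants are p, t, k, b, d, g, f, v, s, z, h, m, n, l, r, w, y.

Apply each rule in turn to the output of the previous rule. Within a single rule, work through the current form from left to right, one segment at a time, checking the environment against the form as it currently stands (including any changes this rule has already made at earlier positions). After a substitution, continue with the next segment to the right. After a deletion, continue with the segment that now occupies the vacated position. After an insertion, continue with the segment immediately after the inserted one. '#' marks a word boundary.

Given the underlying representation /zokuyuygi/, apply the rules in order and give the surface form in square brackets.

Rule 1 Velar Palatalization: [zokuyuygi] → [zokuyuydi]
Rule 2 Apocope: [zokuyuydi] → [zokuyuyd]
Rule 3 Cluster Epenthesis: [zokuyuyd] → [zokuyuyad]

[zokuyuyad]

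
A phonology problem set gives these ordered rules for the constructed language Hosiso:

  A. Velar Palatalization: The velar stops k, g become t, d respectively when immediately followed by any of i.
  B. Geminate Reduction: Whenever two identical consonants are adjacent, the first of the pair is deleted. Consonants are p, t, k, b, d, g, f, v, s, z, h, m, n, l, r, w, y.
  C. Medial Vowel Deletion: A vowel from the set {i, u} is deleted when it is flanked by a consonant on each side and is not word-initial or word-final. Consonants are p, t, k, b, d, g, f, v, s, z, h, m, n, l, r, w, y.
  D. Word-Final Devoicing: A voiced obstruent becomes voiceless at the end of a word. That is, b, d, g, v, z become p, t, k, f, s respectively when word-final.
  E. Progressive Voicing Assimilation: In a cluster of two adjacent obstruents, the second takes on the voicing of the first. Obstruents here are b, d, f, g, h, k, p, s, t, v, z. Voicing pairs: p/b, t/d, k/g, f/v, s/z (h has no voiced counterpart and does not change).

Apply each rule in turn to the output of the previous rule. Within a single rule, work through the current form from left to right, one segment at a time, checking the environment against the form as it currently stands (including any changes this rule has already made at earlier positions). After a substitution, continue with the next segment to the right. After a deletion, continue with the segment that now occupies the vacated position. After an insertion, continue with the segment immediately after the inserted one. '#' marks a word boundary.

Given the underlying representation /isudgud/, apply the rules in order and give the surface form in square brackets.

[istkt]

A Velar Palatalization: no change — [isudgud]
B Geminate Reduction: no change — [isudgud]
C Medial Vowel Deletion: [isudgud] → [isdgd]
D Word-Final Devoicing: [isdgd] → [isdgt]
E Progressive Voicing Assimilation: [isdgt] → [istkt]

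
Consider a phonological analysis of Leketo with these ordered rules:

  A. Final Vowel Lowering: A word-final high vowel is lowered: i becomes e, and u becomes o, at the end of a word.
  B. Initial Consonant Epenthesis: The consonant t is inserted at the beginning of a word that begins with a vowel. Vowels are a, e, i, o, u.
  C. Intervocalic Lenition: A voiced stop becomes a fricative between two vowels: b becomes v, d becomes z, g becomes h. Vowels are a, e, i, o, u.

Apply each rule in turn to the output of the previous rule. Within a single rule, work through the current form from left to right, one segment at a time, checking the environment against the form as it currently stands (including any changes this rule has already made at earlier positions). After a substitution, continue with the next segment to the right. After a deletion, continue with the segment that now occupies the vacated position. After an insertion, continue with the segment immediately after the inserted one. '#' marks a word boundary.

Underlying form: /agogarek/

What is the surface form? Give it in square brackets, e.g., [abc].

A Final Vowel Lowering: no change — [agogarek]
B Initial Consonant Epenthesis: [agogarek] → [tagogarek]
C Intervocalic Lenition: [tagogarek] → [tahoharek]

[tahoharek]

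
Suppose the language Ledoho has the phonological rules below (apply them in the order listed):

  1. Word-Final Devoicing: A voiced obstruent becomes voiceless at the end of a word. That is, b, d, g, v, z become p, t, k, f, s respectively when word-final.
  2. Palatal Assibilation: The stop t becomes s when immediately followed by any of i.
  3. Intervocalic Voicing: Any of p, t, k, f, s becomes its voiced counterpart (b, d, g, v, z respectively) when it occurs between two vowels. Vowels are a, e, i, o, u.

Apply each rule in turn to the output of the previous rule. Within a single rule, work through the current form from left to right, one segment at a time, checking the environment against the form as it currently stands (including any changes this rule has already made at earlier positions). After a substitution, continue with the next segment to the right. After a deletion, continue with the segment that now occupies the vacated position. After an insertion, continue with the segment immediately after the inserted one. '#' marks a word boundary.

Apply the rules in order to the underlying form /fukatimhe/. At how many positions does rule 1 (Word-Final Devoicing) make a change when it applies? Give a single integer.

1 Word-Final Devoicing: no change — [fukatimhe]
2 Palatal Assibilation: [fukatimhe] → [fukasimhe]
3 Intervocalic Voicing: [fukasimhe] → [fugazimhe]
Rule 1 changed 0 position(s).

0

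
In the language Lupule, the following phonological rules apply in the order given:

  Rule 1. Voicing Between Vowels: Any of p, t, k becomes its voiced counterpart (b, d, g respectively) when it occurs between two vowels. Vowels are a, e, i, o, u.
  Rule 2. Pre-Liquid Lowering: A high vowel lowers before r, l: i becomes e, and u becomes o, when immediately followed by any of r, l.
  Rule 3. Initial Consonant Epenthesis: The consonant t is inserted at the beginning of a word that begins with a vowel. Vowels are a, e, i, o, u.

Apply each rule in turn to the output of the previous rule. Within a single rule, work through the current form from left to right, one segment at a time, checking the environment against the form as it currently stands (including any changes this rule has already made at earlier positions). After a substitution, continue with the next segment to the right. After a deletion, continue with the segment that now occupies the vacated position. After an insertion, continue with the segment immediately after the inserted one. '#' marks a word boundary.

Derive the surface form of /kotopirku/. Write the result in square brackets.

Rule 1 Voicing Between Vowels: [kotopirku] → [kodobirku]
Rule 2 Pre-Liquid Lowering: [kodobirku] → [kodoberku]
Rule 3 Initial Consonant Epenthesis: no change — [kodoberku]

[kodoberku]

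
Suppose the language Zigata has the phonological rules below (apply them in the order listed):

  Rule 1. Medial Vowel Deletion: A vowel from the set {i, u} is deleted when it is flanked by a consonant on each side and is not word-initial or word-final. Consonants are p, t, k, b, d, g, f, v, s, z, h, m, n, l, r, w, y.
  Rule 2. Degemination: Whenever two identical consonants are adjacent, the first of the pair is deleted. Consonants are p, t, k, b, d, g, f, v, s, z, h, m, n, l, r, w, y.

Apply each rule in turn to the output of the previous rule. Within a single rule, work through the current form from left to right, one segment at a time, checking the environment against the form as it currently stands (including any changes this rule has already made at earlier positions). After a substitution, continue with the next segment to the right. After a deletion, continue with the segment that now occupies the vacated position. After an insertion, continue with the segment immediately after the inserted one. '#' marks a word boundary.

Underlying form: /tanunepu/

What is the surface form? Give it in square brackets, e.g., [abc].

Rule 1 Medial Vowel Deletion: [tanunepu] → [tannepu]
Rule 2 Degemination: [tannepu] → [tanepu]

[tanepu]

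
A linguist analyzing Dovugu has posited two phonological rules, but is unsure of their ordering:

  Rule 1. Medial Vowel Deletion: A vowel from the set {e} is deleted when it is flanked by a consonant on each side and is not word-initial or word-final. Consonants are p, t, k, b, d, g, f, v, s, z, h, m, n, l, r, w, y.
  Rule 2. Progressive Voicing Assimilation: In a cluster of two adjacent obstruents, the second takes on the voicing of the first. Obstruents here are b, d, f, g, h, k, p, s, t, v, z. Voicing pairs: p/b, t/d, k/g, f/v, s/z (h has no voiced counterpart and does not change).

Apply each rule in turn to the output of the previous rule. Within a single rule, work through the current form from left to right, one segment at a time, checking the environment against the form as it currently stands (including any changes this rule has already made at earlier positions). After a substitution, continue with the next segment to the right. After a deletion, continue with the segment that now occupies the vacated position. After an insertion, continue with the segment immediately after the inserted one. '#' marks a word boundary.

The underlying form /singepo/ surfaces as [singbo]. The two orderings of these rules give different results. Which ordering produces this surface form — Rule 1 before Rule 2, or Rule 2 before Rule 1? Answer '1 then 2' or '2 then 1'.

Order 1 then 2:
  1 Medial Vowel Deletion: [singepo] → [singpo]
  2 Progressive Voicing Assimilation: [singpo] → [singbo]
  result: [singbo]
Order 2 then 1:
  2 Progressive Voicing Assimilation: no change — [singepo]
  1 Medial Vowel Deletion: [singepo] → [singpo]
  result: [singpo]

1 then 2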